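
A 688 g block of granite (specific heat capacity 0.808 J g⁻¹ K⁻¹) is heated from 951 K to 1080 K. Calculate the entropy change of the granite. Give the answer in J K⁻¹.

ΔS = 70.7 J/K

ΔS = ∫dQ_rev/T = m c ln(T₂/T₁) = 688 × 0.808 × ln(1080/951) = 70.7 J/K.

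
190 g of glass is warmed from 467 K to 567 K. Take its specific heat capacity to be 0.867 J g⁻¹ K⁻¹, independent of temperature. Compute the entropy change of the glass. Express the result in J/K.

ΔS = ∫dQ_rev/T = m c ln(T₂/T₁) = 190 × 0.867 × ln(567/467) = 32 J/K.

ΔS = 32 J/K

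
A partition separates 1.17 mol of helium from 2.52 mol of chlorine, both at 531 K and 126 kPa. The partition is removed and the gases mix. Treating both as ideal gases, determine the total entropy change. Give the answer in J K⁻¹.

ΔS_mix = 19.2 J/K

Mole fractions: x_A = 1.17/3.69 = 0.317, x_B = 0.683.
ΔS_mix = −R(n_A ln x_A + n_B ln x_B) = −8.314 × (1.17 ln 0.317 + 2.52 ln 0.683) = 19.2 J/K.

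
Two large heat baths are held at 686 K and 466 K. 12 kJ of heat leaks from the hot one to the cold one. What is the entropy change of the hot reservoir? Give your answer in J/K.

ΔS_hot = -17.5 J/K

The hot reservoir loses heat Q, so ΔS_hot = −Q/T_H = −12000/686 = -17.5 J/K.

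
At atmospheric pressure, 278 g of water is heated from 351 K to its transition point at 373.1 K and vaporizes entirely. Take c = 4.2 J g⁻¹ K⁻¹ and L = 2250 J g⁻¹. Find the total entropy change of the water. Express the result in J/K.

ΔS = 1750 J/K

Warming step: ΔS₁ = m c ln(T_tr/T_i) = 278 × 4.2 × ln(373.1/351) = 71.29 J/K.
Phase change: ΔS₂ = +mL/T_tr = 278 × 2250 / 373.1 = 1676 J/K.
ΔS_total = (71.29) + (1676) = 1750 J/K.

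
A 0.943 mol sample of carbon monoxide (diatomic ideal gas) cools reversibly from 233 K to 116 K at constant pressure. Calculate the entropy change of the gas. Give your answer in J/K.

ΔS = -19.1 J/K

At constant pressure, ΔS = nC_p ln(T₂/T₁) with C_p = 7R/2 = 29.1 J mol⁻¹ K⁻¹.
ΔS = 0.943 × 29.1 × ln(116/233) = -19.1 J/K.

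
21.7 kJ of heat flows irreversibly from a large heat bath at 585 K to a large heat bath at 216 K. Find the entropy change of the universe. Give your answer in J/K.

ΔS_total = 63.4 J/K

ΔS_hot = −Q/T_H = −21700/585 = -37.09 J/K and ΔS_cold = +Q/T_C = 21700/216 = 100.5 J/K.
ΔS_total = -37.09 + 100.5 = 63.4 J/K, positive as the second law requires.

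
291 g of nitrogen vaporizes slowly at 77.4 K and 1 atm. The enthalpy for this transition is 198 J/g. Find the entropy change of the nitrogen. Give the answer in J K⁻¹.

ΔS = 744 J/K

Heat absorbed by the substance: Q = mL = 291 × 198 = 57618 J.
At constant T, ΔS = Q_rev/T = 57618 / 77.4 = 744 J/K.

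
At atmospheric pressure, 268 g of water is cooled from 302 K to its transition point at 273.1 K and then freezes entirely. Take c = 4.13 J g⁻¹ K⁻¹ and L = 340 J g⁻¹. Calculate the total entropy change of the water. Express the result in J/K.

Cooling step: ΔS₁ = m c ln(T_tr/T_i) = 268 × 4.13 × ln(273.1/302) = -111.3 J/K.
Phase change: ΔS₂ = −mL/T_tr = −268 × 340 / 273.1 = -333.7 J/K.
ΔS_total = (-111.3) + (-333.7) = -445 J/K.

ΔS = -445 J/K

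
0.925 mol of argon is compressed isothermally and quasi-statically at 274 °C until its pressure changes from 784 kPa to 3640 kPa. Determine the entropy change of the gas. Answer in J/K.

ΔS_gas = -11.8 J/K

For an isothermal ideal gas ΔS_gas = nR ln(P₁/P₂) = 0.925 × 8.314 × ln(784/3640) = -11.8 J/K.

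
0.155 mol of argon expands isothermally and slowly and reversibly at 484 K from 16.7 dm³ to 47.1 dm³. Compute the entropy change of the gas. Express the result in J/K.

For an isothermal ideal gas ΔS_gas = nR ln(V₂/V₁) = 0.155 × 8.314 × ln(47.1/16.7) = 1.34 J/K.

ΔS_gas = 1.34 J/K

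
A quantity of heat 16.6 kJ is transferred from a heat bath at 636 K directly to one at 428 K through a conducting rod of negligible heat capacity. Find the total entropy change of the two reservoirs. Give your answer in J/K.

ΔS_hot = −Q/T_H = −16600/636 = -26.1 J/K and ΔS_cold = +Q/T_C = 16600/428 = 38.79 J/K.
ΔS_total = -26.1 + 38.79 = 12.7 J/K, positive as the second law requires.

ΔS_total = 12.7 J/K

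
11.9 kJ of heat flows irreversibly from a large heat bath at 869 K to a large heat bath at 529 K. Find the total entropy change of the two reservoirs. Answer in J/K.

ΔS_hot = −Q/T_H = −11900/869 = -13.694 J/K and ΔS_cold = +Q/T_C = 11900/529 = 22.495 J/K.
ΔS_total = -13.694 + 22.495 = 8.8 J/K, positive as the second law requires.

ΔS_total = 8.8 J/K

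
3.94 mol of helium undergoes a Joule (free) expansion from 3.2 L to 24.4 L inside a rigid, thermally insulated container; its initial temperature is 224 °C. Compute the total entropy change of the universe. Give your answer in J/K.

No heat is exchanged and no work is done, so the ideal-gas temperature stays constant.
Entropy is a state function; using a reversible isothermal path, ΔS_gas = nR ln(V₂/V₁) = 3.94 × 8.314 × ln(24.4/3.2) = 66.5 J/K.
The insulated surroundings exchange no heat, so ΔS_surr = 0 and ΔS_universe = ΔS_gas.

ΔS_universe = 66.5 J/K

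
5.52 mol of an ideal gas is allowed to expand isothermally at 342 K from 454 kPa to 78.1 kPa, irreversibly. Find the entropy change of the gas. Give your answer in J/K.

Entropy is a state function, so ΔS_gas depends only on the end states.
For an isothermal ideal gas ΔS_gas = nR ln(P₁/P₂) = 5.52 × 8.314 × ln(454/78.1) = 80.8 J/K.

ΔS_gas = 80.8 J/K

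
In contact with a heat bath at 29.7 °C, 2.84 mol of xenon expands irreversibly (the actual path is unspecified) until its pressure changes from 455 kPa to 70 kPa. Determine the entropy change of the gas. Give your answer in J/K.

Entropy is a state function, so ΔS_gas depends only on the end states.
For an isothermal ideal gas ΔS_gas = nR ln(P₁/P₂) = 2.84 × 8.314 × ln(455/70) = 44.2 J/K.

ΔS_gas = 44.2 J/K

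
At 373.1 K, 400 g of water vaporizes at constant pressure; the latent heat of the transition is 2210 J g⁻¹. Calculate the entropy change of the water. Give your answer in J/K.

Heat absorbed by the substance: Q = mL = 400 × 2210 = 884000 J.
At constant T, ΔS = Q_rev/T = 884000 / 373.1 = 2370 J/K.

ΔS = 2370 J/K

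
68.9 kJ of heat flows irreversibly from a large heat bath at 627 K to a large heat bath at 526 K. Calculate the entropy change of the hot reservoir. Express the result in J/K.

ΔS_hot = -110 J/K

The hot reservoir loses heat Q, so ΔS_hot = −Q/T_H = −68900/627 = -110 J/K.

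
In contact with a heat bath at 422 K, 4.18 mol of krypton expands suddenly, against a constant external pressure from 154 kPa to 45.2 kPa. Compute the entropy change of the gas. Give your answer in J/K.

Entropy is a state function, so ΔS_gas depends only on the end states.
For an isothermal ideal gas ΔS_gas = nR ln(P₁/P₂) = 4.18 × 8.314 × ln(154/45.2) = 42.6 J/K.

ΔS_gas = 42.6 J/K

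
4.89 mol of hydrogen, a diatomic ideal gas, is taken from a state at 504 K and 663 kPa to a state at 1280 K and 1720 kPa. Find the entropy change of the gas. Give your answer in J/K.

ΔS = 93.9 J/K

ΔS = nC_p ln(T₂/T₁) − nR ln(P₂/P₁), with C_p = 7R/2 = 29.1 J mol⁻¹ K⁻¹ for a diatomic ideal gas.
ΔS = 4.89 × [29.1 × ln(1280/504) − 8.314 × ln(1720/663)] = 93.9 J/K.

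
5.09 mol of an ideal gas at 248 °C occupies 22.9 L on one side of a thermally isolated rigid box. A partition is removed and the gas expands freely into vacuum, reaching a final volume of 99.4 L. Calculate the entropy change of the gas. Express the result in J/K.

ΔS_gas = 62.1 J/K

For an ideal gas in free expansion Q = 0 and W = 0, so T is unchanged.
Entropy is a state function; using a reversible isothermal path, ΔS_gas = nR ln(V₂/V₁) = 5.09 × 8.314 × ln(99.4/22.9) = 62.1 J/K.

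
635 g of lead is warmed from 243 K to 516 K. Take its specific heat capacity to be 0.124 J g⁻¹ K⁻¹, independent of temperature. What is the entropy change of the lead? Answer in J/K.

ΔS = ∫dQ_rev/T = m c ln(T₂/T₁) = 635 × 0.124 × ln(516/243) = 59.3 J/K.

ΔS = 59.3 J/K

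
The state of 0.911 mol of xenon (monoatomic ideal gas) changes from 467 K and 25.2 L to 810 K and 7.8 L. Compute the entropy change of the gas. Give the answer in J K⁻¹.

ΔS = -2.63 J/K

Entropy is a state function: ΔS = nC_V ln(T₂/T₁) + nR ln(V₂/V₁), with C_V = 3R/2 = 12.47 J mol⁻¹ K⁻¹ for a monoatomic ideal gas.
ΔS = 0.911 × [12.47 × ln(810/467) + 8.314 × ln(7.8/25.2)] = -2.63 J/K.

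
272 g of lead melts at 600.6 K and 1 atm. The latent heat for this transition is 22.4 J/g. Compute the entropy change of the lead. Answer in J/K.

ΔS = 10.1 J/K

Heat absorbed by the substance: Q = mL = 272 × 22.4 = 6092.8 J.
At constant T, ΔS = Q_rev/T = 6092.8 / 600.6 = 10.1 J/K.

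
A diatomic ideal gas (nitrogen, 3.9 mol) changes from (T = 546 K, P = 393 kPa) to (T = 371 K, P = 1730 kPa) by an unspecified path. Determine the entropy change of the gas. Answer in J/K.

ΔS = nC_p ln(T₂/T₁) − nR ln(P₂/P₁), with C_p = 7R/2 = 29.1 J mol⁻¹ K⁻¹ for a diatomic ideal gas.
ΔS = 3.9 × [29.1 × ln(371/546) − 8.314 × ln(1730/393)] = -91.9 J/K.

ΔS = -91.9 J/K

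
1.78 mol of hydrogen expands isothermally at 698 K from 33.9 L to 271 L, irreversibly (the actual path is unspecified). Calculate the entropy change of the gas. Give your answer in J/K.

ΔS_gas = 30.8 J/K

Entropy is a state function, so ΔS_gas depends only on the end states.
For an isothermal ideal gas ΔS_gas = nR ln(V₂/V₁) = 1.78 × 8.314 × ln(271/33.9) = 30.8 J/K.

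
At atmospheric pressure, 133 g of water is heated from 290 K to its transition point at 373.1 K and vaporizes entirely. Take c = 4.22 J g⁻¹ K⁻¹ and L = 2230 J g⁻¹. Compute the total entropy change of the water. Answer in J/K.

ΔS = 936 J/K

Warming step: ΔS₁ = m c ln(T_tr/T_i) = 133 × 4.22 × ln(373.1/290) = 141.4 J/K.
Phase change: ΔS₂ = +mL/T_tr = 133 × 2230 / 373.1 = 794.9 J/K.
ΔS_total = (141.4) + (794.9) = 936 J/K.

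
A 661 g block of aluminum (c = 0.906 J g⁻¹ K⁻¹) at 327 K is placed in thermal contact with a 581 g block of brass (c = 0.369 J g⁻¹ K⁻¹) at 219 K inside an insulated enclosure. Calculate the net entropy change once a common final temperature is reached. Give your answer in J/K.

Energy balance: T_f = (m₁c₁T₁ + m₂c₂T₂)/(m₁c₁ + m₂c₂) = 298.53 K.
ΔS₁ = m₁c₁ ln(T_f/T₁) = 598.866 × ln(298.53/327) = -54.55 J/K.
ΔS₂ = m₂c₂ ln(T_f/T₂) = 214.389 × ln(298.53/219) = 66.42 J/K.
ΔS_total = -54.55 + 66.42 = 11.9 J/K.

ΔS_total = 11.9 J/K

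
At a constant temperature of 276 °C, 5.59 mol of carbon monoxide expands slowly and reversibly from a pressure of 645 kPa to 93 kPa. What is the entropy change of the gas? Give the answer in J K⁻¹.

ΔS_gas = 90 J/K

For an isothermal ideal gas ΔS_gas = nR ln(P₁/P₂) = 5.59 × 8.314 × ln(645/93) = 90 J/K.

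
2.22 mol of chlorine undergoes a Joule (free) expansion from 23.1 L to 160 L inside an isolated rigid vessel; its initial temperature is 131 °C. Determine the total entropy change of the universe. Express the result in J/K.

ΔS_universe = 35.7 J/K

For an ideal gas in free expansion Q = 0 and W = 0, so T is unchanged.
Entropy is a state function; using a reversible isothermal path, ΔS_gas = nR ln(V₂/V₁) = 2.22 × 8.314 × ln(160/23.1) = 35.7 J/K.
The insulated surroundings exchange no heat, so ΔS_surr = 0 and ΔS_universe = ΔS_gas.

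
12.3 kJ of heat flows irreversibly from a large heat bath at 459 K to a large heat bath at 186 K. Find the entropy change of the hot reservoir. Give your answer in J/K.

ΔS_hot = -26.8 J/K

The hot reservoir loses heat Q, so ΔS_hot = −Q/T_H = −12300/459 = -26.8 J/K.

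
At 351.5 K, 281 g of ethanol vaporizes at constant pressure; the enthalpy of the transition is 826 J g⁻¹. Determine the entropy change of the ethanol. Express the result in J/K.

ΔS = 660 J/K

Heat absorbed by the substance: Q = mL = 281 × 826 = 232106 J.
At constant T, ΔS = Q_rev/T = 232106 / 351.5 = 660 J/K.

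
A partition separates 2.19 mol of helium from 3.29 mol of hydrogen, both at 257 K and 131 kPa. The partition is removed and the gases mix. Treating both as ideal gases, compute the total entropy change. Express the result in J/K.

Mole fractions: x_A = 2.19/5.48 = 0.4, x_B = 0.6.
ΔS_mix = −R(n_A ln x_A + n_B ln x_B) = −8.314 × (2.19 ln 0.4 + 3.29 ln 0.6) = 30.7 J/K.

ΔS_mix = 30.7 J/K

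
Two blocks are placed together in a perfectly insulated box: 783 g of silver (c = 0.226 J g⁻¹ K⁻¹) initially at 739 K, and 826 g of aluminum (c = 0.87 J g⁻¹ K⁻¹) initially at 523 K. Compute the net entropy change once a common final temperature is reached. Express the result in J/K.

ΔS_total = 9.08 J/K

Energy balance: T_f = (m₁c₁T₁ + m₂c₂T₂)/(m₁c₁ + m₂c₂) = 565.68 K.
ΔS₁ = m₁c₁ ln(T_f/T₁) = 176.958 × ln(565.68/739) = -47.296 J/K.
ΔS₂ = m₂c₂ ln(T_f/T₂) = 718.62 × ln(565.68/523) = 56.373 J/K.
ΔS_total = -47.296 + 56.373 = 9.08 J/K.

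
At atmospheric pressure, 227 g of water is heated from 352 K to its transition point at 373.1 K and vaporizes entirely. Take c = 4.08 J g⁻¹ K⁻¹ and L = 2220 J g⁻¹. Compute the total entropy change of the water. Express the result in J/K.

Warming step: ΔS₁ = m c ln(T_tr/T_i) = 227 × 4.08 × ln(373.1/352) = 53.92 J/K.
Phase change: ΔS₂ = +mL/T_tr = 227 × 2220 / 373.1 = 1351 J/K.
ΔS_total = (53.92) + (1351) = 1400 J/K.

ΔS = 1400 J/K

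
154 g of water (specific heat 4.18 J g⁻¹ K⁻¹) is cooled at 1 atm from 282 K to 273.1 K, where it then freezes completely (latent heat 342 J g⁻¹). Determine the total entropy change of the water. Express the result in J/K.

ΔS = -213 J/K

Cooling step: ΔS₁ = m c ln(T_tr/T_i) = 154 × 4.18 × ln(273.1/282) = -20.643 J/K.
Phase change: ΔS₂ = −mL/T_tr = −154 × 342 / 273.1 = -192.85 J/K.
ΔS_total = (-20.643) + (-192.85) = -213 J/K.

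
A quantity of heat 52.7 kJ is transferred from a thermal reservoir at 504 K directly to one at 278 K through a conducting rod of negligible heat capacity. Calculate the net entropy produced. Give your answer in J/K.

ΔS_total = 85 J/K

ΔS_hot = −Q/T_H = −52700/504 = -104.6 J/K and ΔS_cold = +Q/T_C = 52700/278 = 189.6 J/K.
ΔS_total = -104.6 + 189.6 = 85 J/K, positive as the second law requires.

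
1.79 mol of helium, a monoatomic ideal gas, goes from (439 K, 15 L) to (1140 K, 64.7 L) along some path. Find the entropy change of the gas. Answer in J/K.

Entropy is a state function: ΔS = nC_V ln(T₂/T₁) + nR ln(V₂/V₁), with C_V = 3R/2 = 12.47 J mol⁻¹ K⁻¹ for a monoatomic ideal gas.
ΔS = 1.79 × [12.47 × ln(1140/439) + 8.314 × ln(64.7/15)] = 43.1 J/K.

ΔS = 43.1 J/K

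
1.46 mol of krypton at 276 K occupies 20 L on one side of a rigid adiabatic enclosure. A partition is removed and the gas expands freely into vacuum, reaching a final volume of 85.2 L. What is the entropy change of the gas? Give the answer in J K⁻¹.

No heat is exchanged and no work is done, so the ideal-gas temperature stays constant.
Entropy is a state function; using a reversible isothermal path, ΔS_gas = nR ln(V₂/V₁) = 1.46 × 8.314 × ln(85.2/20) = 17.6 J/K.

ΔS_gas = 17.6 J/K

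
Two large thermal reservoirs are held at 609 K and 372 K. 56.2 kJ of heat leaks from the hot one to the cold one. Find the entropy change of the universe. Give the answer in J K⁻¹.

ΔS_total = 58.8 J/K

ΔS_hot = −Q/T_H = −56200/609 = -92.28 J/K and ΔS_cold = +Q/T_C = 56200/372 = 151.1 J/K.
ΔS_total = -92.28 + 151.1 = 58.8 J/K, positive as the second law requires.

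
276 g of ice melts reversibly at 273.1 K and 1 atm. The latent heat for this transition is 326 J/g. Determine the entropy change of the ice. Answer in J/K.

ΔS = 329 J/K

Heat absorbed by the substance: Q = mL = 276 × 326 = 89976 J.
At constant T, ΔS = Q_rev/T = 89976 / 273.1 = 329 J/K.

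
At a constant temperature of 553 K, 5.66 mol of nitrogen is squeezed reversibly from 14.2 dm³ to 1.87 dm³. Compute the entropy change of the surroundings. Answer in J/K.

For an isothermal ideal gas ΔS_gas = nR ln(V₂/V₁) = 5.66 × 8.314 × ln(1.87/14.2) = -95.4 J/K.
The process is reversible, so ΔS_surr = −ΔS_gas = 95.4 J/K and ΔS_universe = 0.

ΔS_surr = 95.4 J/K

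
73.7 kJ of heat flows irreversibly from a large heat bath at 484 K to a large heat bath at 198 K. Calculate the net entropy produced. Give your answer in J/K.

ΔS_hot = −Q/T_H = −73700/484 = -152.3 J/K and ΔS_cold = +Q/T_C = 73700/198 = 372.2 J/K.
ΔS_total = -152.3 + 372.2 = 220 J/K, positive as the second law requires.

ΔS_total = 220 J/K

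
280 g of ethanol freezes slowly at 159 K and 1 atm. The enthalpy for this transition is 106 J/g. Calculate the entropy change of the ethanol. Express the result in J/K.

ΔS = -187 J/K

Heat released by the substance: Q = −mL = −280 × 106 = −29680 J.
At constant T, ΔS = Q_rev/T = −29680 / 159 = -187 J/K.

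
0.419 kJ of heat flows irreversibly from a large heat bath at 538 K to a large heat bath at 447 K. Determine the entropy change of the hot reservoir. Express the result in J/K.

ΔS_hot = -0.779 J/K

The hot reservoir loses heat Q, so ΔS_hot = −Q/T_H = −419/538 = -0.779 J/K.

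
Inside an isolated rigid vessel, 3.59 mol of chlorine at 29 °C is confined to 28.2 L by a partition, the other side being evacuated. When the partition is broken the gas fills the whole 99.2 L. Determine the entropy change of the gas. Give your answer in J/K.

For an ideal gas in free expansion Q = 0 and W = 0, so T is unchanged.
Entropy is a state function; using a reversible isothermal path, ΔS_gas = nR ln(V₂/V₁) = 3.59 × 8.314 × ln(99.2/28.2) = 37.5 J/K.

ΔS_gas = 37.5 J/K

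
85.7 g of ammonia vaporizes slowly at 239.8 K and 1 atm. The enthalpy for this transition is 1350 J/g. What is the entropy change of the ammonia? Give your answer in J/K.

ΔS = 482 J/K

Heat absorbed by the substance: Q = mL = 85.7 × 1350 = 115695 J.
At constant T, ΔS = Q_rev/T = 115695 / 239.8 = 482 J/K.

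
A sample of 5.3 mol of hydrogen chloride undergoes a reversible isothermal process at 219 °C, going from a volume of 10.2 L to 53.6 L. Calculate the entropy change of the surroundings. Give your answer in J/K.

ΔS_surr = -73.1 J/K

For an isothermal ideal gas ΔS_gas = nR ln(V₂/V₁) = 5.3 × 8.314 × ln(53.6/10.2) = 73.1 J/K.
The process is reversible, so ΔS_surr = −ΔS_gas = -73.1 J/K and ΔS_universe = 0.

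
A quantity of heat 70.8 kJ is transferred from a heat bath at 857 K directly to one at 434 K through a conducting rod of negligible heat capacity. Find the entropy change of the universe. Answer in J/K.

ΔS_hot = −Q/T_H = −70800/857 = -82.61 J/K and ΔS_cold = +Q/T_C = 70800/434 = 163.1 J/K.
ΔS_total = -82.61 + 163.1 = 80.5 J/K, positive as the second law requires.

ΔS_total = 80.5 J/K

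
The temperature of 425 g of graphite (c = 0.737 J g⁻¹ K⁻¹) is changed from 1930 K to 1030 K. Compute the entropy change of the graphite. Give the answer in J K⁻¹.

ΔS = -197 J/K

ΔS = ∫dQ_rev/T = m c ln(T₂/T₁) = 425 × 0.737 × ln(1030/1930) = -197 J/K.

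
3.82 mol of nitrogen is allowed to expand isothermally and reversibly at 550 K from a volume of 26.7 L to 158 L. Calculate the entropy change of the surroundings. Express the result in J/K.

For an isothermal ideal gas ΔS_gas = nR ln(V₂/V₁) = 3.82 × 8.314 × ln(158/26.7) = 56.5 J/K.
The process is reversible, so ΔS_surr = −ΔS_gas = -56.5 J/K and ΔS_universe = 0.

ΔS_surr = -56.5 J/K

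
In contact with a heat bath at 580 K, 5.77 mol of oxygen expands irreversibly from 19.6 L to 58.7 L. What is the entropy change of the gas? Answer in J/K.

Entropy is a state function, so ΔS_gas depends only on the end states.
For an isothermal ideal gas ΔS_gas = nR ln(V₂/V₁) = 5.77 × 8.314 × ln(58.7/19.6) = 52.6 J/K.

ΔS_gas = 52.6 J/K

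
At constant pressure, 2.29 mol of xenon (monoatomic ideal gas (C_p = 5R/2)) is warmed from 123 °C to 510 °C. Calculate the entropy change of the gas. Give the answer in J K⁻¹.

In kelvin: T₁ = 396.15 K, T₂ = 783.15 K. At constant pressure, ΔS = nC_p ln(T₂/T₁) with C_p = 5R/2 = 20.79 J mol⁻¹ K⁻¹.
ΔS = 2.29 × 20.79 × ln(783.15/396.15) = 32.4 J/K.

ΔS = 32.4 J/K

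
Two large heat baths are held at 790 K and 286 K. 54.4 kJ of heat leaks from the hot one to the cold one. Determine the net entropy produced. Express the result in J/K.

ΔS_total = 121 J/K

ΔS_hot = −Q/T_H = −54400/790 = -68.86 J/K and ΔS_cold = +Q/T_C = 54400/286 = 190.2 J/K.
ΔS_total = -68.86 + 190.2 = 121 J/K, positive as the second law requires.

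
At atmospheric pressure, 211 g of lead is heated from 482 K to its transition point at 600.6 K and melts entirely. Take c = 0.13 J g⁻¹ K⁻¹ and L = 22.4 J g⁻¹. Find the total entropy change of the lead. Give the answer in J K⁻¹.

Warming step: ΔS₁ = m c ln(T_tr/T_i) = 211 × 0.13 × ln(600.6/482) = 6.034 J/K.
Phase change: ΔS₂ = +mL/T_tr = 211 × 22.4 / 600.6 = 7.869 J/K.
ΔS_total = (6.034) + (7.869) = 13.9 J/K.

ΔS = 13.9 J/K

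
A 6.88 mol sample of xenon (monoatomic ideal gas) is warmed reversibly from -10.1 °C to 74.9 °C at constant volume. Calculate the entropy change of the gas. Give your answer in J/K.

In kelvin: T₁ = 263.05 K, T₂ = 348.05 K. At constant volume, ΔS = nC_V ln(T₂/T₁) with C_V = 3R/2 = 12.47 J mol⁻¹ K⁻¹.
ΔS = 6.88 × 12.47 × ln(348.05/263.05) = 24 J/K.

ΔS = 24 J/K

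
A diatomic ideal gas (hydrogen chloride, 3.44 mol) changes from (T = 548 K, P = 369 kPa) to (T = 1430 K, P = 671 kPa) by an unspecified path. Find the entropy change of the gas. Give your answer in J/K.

ΔS = 78.9 J/K

ΔS = nC_p ln(T₂/T₁) − nR ln(P₂/P₁), with C_p = 7R/2 = 29.1 J mol⁻¹ K⁻¹ for a diatomic ideal gas.
ΔS = 3.44 × [29.1 × ln(1430/548) − 8.314 × ln(671/369)] = 78.9 J/K.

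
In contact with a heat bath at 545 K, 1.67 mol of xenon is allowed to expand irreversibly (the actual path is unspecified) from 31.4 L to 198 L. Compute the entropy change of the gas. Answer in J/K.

ΔS_gas = 25.6 J/K

Entropy is a state function, so ΔS_gas depends only on the end states.
For an isothermal ideal gas ΔS_gas = nR ln(V₂/V₁) = 1.67 × 8.314 × ln(198/31.4) = 25.6 J/K.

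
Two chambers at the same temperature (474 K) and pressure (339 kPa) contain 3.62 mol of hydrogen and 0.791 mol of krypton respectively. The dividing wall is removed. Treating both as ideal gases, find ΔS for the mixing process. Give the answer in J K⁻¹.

Mole fractions: x_A = 3.62/4.41 = 0.821, x_B = 0.179.
ΔS_mix = −R(n_A ln x_A + n_B ln x_B) = −8.314 × (3.62 ln 0.821 + 0.791 ln 0.179) = 17.2 J/K.

ΔS_mix = 17.2 J/K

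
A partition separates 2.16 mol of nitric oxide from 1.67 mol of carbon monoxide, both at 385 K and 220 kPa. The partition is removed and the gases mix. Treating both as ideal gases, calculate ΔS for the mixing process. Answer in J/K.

ΔS_mix = 21.8 J/K

Mole fractions: x_A = 2.16/3.83 = 0.564, x_B = 0.436.
ΔS_mix = −R(n_A ln x_A + n_B ln x_B) = −8.314 × (2.16 ln 0.564 + 1.67 ln 0.436) = 21.8 J/K.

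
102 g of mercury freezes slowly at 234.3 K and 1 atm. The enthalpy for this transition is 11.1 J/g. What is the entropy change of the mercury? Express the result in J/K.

ΔS = -4.83 J/K

Heat released by the substance: Q = −mL = −102 × 11.1 = −1132.2 J.
At constant T, ΔS = Q_rev/T = −1132.2 / 234.3 = -4.83 J/K.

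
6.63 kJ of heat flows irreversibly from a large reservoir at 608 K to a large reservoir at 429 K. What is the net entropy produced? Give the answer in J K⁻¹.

ΔS_hot = −Q/T_H = −6630/608 = -10.9 J/K and ΔS_cold = +Q/T_C = 6630/429 = 15.45 J/K.
ΔS_total = -10.9 + 15.45 = 4.55 J/K, positive as the second law requires.

ΔS_total = 4.55 J/K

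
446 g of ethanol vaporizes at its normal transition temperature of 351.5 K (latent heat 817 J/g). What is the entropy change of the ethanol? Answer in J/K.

Heat absorbed by the substance: Q = mL = 446 × 817 = 364382 J.
At constant T, ΔS = Q_rev/T = 364382 / 351.5 = 1040 J/K.

ΔS = 1040 J/K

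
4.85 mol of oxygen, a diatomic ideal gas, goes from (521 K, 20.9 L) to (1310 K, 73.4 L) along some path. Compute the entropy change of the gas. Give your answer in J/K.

ΔS = 144 J/K

Entropy is a state function: ΔS = nC_V ln(T₂/T₁) + nR ln(V₂/V₁), with C_V = 5R/2 = 20.79 J mol⁻¹ K⁻¹ for a diatomic ideal gas.
ΔS = 4.85 × [20.79 × ln(1310/521) + 8.314 × ln(73.4/20.9)] = 144 J/K.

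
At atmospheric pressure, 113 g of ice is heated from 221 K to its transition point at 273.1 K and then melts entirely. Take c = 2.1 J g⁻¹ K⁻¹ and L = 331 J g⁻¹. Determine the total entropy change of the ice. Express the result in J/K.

ΔS = 187 J/K

Warming step: ΔS₁ = m c ln(T_tr/T_i) = 113 × 2.1 × ln(273.1/221) = 50.23 J/K.
Phase change: ΔS₂ = +mL/T_tr = 113 × 331 / 273.1 = 137 J/K.
ΔS_total = (50.23) + (137) = 187 J/K.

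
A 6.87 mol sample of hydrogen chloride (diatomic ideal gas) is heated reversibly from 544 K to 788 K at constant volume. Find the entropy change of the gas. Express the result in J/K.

ΔS = 52.9 J/K

At constant volume, ΔS = nC_V ln(T₂/T₁) with C_V = 5R/2 = 20.79 J mol⁻¹ K⁻¹.
ΔS = 6.87 × 20.79 × ln(788/544) = 52.9 J/K.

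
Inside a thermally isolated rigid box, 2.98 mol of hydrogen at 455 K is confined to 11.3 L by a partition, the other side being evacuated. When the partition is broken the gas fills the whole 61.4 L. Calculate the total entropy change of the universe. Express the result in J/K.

ΔS_universe = 41.9 J/K

For an ideal gas in free expansion Q = 0 and W = 0, so T is unchanged.
Entropy is a state function; using a reversible isothermal path, ΔS_gas = nR ln(V₂/V₁) = 2.98 × 8.314 × ln(61.4/11.3) = 41.9 J/K.
The insulated surroundings exchange no heat, so ΔS_surr = 0 and ΔS_universe = ΔS_gas.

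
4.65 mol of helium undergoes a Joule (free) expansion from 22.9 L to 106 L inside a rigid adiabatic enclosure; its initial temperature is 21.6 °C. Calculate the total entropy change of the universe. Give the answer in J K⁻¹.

For an ideal gas in free expansion Q = 0 and W = 0, so T is unchanged.
Entropy is a state function; using a reversible isothermal path, ΔS_gas = nR ln(V₂/V₁) = 4.65 × 8.314 × ln(106/22.9) = 59.2 J/K.
The insulated surroundings exchange no heat, so ΔS_surr = 0 and ΔS_universe = ΔS_gas.

ΔS_universe = 59.2 J/K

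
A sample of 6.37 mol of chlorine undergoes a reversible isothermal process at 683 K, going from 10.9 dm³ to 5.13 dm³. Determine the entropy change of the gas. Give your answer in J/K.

For an isothermal ideal gas ΔS_gas = nR ln(V₂/V₁) = 6.37 × 8.314 × ln(5.13/10.9) = -39.9 J/K.

ΔS_gas = -39.9 J/K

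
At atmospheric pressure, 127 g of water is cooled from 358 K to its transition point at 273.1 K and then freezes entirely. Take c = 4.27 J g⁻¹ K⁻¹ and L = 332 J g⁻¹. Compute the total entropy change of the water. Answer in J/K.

ΔS = -301 J/K

Cooling step: ΔS₁ = m c ln(T_tr/T_i) = 127 × 4.27 × ln(273.1/358) = -146.8 J/K.
Phase change: ΔS₂ = −mL/T_tr = −127 × 332 / 273.1 = -154.4 J/K.
ΔS_total = (-146.8) + (-154.4) = -301 J/K.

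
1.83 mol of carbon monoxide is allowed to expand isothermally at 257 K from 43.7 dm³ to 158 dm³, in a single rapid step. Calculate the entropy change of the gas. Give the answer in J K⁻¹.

ΔS_gas = 19.6 J/K

Entropy is a state function, so ΔS_gas depends only on the end states.
For an isothermal ideal gas ΔS_gas = nR ln(V₂/V₁) = 1.83 × 8.314 × ln(158/43.7) = 19.6 J/K.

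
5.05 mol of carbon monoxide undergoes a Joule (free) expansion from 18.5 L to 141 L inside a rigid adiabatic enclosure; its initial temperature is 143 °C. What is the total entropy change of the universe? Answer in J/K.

No heat is exchanged and no work is done, so the ideal-gas temperature stays constant.
Entropy is a state function; using a reversible isothermal path, ΔS_gas = nR ln(V₂/V₁) = 5.05 × 8.314 × ln(141/18.5) = 85.3 J/K.
The insulated surroundings exchange no heat, so ΔS_surr = 0 and ΔS_universe = ΔS_gas.

ΔS_universe = 85.3 J/K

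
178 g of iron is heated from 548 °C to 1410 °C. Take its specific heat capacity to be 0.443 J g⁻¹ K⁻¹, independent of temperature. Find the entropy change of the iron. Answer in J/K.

In kelvin: T₁ = 821.15 K, T₂ = 1683.15 K. ΔS = ∫dQ_rev/T = m c ln(T₂/T₁) = 178 × 0.443 × ln(1683.15/821.15) = 56.6 J/K.

ΔS = 56.6 J/K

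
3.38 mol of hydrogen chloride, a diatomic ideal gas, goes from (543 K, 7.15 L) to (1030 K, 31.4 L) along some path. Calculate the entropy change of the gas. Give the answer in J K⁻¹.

Entropy is a state function: ΔS = nC_V ln(T₂/T₁) + nR ln(V₂/V₁), with C_V = 5R/2 = 20.79 J mol⁻¹ K⁻¹ for a diatomic ideal gas.
ΔS = 3.38 × [20.79 × ln(1030/543) + 8.314 × ln(31.4/7.15)] = 86.6 J/K.

ΔS = 86.6 J/K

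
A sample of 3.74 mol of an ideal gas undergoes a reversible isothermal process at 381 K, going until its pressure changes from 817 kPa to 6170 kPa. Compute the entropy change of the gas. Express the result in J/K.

For an isothermal ideal gas ΔS_gas = nR ln(P₁/P₂) = 3.74 × 8.314 × ln(817/6170) = -62.9 J/K.

ΔS_gas = -62.9 J/K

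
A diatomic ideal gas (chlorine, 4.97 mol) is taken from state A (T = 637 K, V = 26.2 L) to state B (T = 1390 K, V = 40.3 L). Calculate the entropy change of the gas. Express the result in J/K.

ΔS = 98.4 J/K

Entropy is a state function: ΔS = nC_V ln(T₂/T₁) + nR ln(V₂/V₁), with C_V = 5R/2 = 20.79 J mol⁻¹ K⁻¹ for a diatomic ideal gas.
ΔS = 4.97 × [20.79 × ln(1390/637) + 8.314 × ln(40.3/26.2)] = 98.4 J/K.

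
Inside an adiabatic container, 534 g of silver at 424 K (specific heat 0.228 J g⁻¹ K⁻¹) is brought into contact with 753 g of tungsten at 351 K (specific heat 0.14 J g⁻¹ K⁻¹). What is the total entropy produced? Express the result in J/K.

ΔS_total = 1 J/K

Energy balance: T_f = (m₁c₁T₁ + m₂c₂T₂)/(m₁c₁ + m₂c₂) = 390.12 K.
ΔS₁ = m₁c₁ ln(T_f/T₁) = 121.752 × ln(390.12/424) = -10.14 J/K.
ΔS₂ = m₂c₂ ln(T_f/T₂) = 105.42 × ln(390.12/351) = 11.14 J/K.
ΔS_total = -10.14 + 11.14 = 1 J/K.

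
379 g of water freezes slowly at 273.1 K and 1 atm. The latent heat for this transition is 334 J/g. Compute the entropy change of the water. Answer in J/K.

ΔS = -464 J/K

Heat released by the substance: Q = −mL = −379 × 334 = −126586 J.
At constant T, ΔS = Q_rev/T = −126586 / 273.1 = -464 J/K.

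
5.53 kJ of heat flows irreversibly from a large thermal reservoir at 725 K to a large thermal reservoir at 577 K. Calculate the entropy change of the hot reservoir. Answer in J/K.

ΔS_hot = -7.63 J/K

The hot reservoir loses heat Q, so ΔS_hot = −Q/T_H = −5530/725 = -7.63 J/K.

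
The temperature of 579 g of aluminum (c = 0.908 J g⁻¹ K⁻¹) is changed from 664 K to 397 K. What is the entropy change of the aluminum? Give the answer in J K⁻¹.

ΔS = -270 J/K

ΔS = ∫dQ_rev/T = m c ln(T₂/T₁) = 579 × 0.908 × ln(397/664) = -270 J/K.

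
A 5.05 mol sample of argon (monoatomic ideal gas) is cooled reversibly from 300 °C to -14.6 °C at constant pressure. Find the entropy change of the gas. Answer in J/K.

ΔS = -83.6 J/K

In kelvin: T₁ = 573.15 K, T₂ = 258.55 K. At constant pressure, ΔS = nC_p ln(T₂/T₁) with C_p = 5R/2 = 20.79 J mol⁻¹ K⁻¹.
ΔS = 5.05 × 20.79 × ln(258.55/573.15) = -83.6 J/K.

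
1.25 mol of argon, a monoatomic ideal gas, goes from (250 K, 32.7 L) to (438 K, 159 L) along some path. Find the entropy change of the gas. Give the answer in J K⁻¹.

ΔS = 25.2 J/K

Entropy is a state function: ΔS = nC_V ln(T₂/T₁) + nR ln(V₂/V₁), with C_V = 3R/2 = 12.47 J mol⁻¹ K⁻¹ for a monoatomic ideal gas.
ΔS = 1.25 × [12.47 × ln(438/250) + 8.314 × ln(159/32.7)] = 25.2 J/K.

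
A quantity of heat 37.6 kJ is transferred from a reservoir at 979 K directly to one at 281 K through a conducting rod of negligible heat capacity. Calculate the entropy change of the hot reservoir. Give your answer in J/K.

The hot reservoir loses heat Q, so ΔS_hot = −Q/T_H = −37600/979 = -38.4 J/K.

ΔS_hot = -38.4 J/K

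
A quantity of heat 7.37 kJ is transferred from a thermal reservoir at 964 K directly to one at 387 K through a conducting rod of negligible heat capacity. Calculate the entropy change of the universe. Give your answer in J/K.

ΔS_hot = −Q/T_H = −7370/964 = -7.645 J/K and ΔS_cold = +Q/T_C = 7370/387 = 19.04 J/K.
ΔS_total = -7.645 + 19.04 = 11.4 J/K, positive as the second law requires.

ΔS_total = 11.4 J/K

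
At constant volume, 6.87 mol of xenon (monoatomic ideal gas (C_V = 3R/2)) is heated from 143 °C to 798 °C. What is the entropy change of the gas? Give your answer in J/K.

In kelvin: T₁ = 416.15 K, T₂ = 1071.15 K. At constant volume, ΔS = nC_V ln(T₂/T₁) with C_V = 3R/2 = 12.47 J mol⁻¹ K⁻¹.
ΔS = 6.87 × 12.47 × ln(1071.15/416.15) = 81 J/K.

ΔS = 81 J/K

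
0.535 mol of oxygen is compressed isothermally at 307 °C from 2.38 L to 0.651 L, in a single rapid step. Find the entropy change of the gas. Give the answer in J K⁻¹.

Entropy is a state function, so ΔS_gas depends only on the end states.
For an isothermal ideal gas ΔS_gas = nR ln(V₂/V₁) = 0.535 × 8.314 × ln(0.651/2.38) = -5.77 J/K.

ΔS_gas = -5.77 J/K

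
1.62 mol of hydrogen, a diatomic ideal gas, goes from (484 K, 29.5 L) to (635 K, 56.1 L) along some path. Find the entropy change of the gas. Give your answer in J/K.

ΔS = 17.8 J/K

Entropy is a state function: ΔS = nC_V ln(T₂/T₁) + nR ln(V₂/V₁), with C_V = 5R/2 = 20.79 J mol⁻¹ K⁻¹ for a diatomic ideal gas.
ΔS = 1.62 × [20.79 × ln(635/484) + 8.314 × ln(56.1/29.5)] = 17.8 J/K.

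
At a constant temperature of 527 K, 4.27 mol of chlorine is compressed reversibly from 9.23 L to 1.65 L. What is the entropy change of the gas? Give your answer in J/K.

ΔS_gas = -61.1 J/K

For an isothermal ideal gas ΔS_gas = nR ln(V₂/V₁) = 4.27 × 8.314 × ln(1.65/9.23) = -61.1 J/K.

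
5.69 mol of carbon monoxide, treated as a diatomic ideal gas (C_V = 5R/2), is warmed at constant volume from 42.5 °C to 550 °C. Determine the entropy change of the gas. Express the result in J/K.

In kelvin: T₁ = 315.65 K, T₂ = 823.15 K. At constant volume, ΔS = nC_V ln(T₂/T₁) with C_V = 5R/2 = 20.79 J mol⁻¹ K⁻¹.
ΔS = 5.69 × 20.79 × ln(823.15/315.65) = 113 J/K.

ΔS = 113 J/K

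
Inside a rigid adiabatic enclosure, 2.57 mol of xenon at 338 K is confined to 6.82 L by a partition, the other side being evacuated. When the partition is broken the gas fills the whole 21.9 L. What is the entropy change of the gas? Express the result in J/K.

ΔS_gas = 24.9 J/K

For an ideal gas in free expansion Q = 0 and W = 0, so T is unchanged.
Entropy is a state function; using a reversible isothermal path, ΔS_gas = nR ln(V₂/V₁) = 2.57 × 8.314 × ln(21.9/6.82) = 24.9 J/K.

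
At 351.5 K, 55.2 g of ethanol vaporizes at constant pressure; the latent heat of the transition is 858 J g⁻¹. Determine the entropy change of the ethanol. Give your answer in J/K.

ΔS = 135 J/K

Heat absorbed by the substance: Q = mL = 55.2 × 858 = 47361.6 J.
At constant T, ΔS = Q_rev/T = 47361.6 / 351.5 = 135 J/K.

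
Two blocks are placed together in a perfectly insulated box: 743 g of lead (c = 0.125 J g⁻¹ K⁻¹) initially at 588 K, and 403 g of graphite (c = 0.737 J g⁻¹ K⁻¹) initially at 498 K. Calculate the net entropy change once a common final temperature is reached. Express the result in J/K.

Energy balance: T_f = (m₁c₁T₁ + m₂c₂T₂)/(m₁c₁ + m₂c₂) = 519.44 K.
ΔS₁ = m₁c₁ ln(T_f/T₁) = 92.875 × ln(519.44/588) = -11.5144 J/K.
ΔS₂ = m₂c₂ ln(T_f/T₂) = 297.011 × ln(519.44/498) = 12.5188 J/K.
ΔS_total = -11.5144 + 12.5188 = 1 J/K.

ΔS_total = 1 J/K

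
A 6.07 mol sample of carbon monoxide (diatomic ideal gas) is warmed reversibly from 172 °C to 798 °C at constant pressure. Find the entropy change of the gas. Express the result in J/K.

In kelvin: T₁ = 445.15 K, T₂ = 1071.15 K. At constant pressure, ΔS = nC_p ln(T₂/T₁) with C_p = 7R/2 = 29.1 J mol⁻¹ K⁻¹.
ΔS = 6.07 × 29.1 × ln(1071.15/445.15) = 155 J/K.

ΔS = 155 J/K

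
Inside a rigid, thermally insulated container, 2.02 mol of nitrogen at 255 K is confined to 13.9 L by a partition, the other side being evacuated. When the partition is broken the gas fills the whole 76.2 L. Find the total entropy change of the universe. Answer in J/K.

ΔS_universe = 28.6 J/K

For an ideal gas in free expansion Q = 0 and W = 0, so T is unchanged.
Entropy is a state function; using a reversible isothermal path, ΔS_gas = nR ln(V₂/V₁) = 2.02 × 8.314 × ln(76.2/13.9) = 28.6 J/K.
The insulated surroundings exchange no heat, so ΔS_surr = 0 and ΔS_universe = ΔS_gas.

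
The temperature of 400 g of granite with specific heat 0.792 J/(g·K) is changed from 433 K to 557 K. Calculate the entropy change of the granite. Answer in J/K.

ΔS = ∫dQ_rev/T = m c ln(T₂/T₁) = 400 × 0.792 × ln(557/433) = 79.8 J/K.

ΔS = 79.8 J/K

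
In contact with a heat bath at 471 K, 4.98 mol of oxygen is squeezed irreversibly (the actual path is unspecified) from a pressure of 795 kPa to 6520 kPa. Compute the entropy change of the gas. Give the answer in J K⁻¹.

ΔS_gas = -87.1 J/K

Entropy is a state function, so ΔS_gas depends only on the end states.
For an isothermal ideal gas ΔS_gas = nR ln(P₁/P₂) = 4.98 × 8.314 × ln(795/6520) = -87.1 J/K.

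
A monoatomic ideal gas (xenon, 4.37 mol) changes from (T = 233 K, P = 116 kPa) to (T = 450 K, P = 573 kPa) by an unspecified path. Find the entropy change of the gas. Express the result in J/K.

ΔS = 1.75 J/K

ΔS = nC_p ln(T₂/T₁) − nR ln(P₂/P₁), with C_p = 5R/2 = 20.79 J mol⁻¹ K⁻¹ for a monoatomic ideal gas.
ΔS = 4.37 × [20.79 × ln(450/233) − 8.314 × ln(573/116)] = 1.75 J/K.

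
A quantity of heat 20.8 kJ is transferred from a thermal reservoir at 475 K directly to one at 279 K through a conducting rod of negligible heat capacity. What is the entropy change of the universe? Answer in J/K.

ΔS_total = 30.8 J/K

ΔS_hot = −Q/T_H = −20800/475 = -43.79 J/K and ΔS_cold = +Q/T_C = 20800/279 = 74.55 J/K.
ΔS_total = -43.79 + 74.55 = 30.8 J/K, positive as the second law requires.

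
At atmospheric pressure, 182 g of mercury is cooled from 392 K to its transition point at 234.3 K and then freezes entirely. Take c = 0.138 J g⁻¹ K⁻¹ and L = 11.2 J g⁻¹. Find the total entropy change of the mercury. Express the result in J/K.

ΔS = -21.6 J/K

Cooling step: ΔS₁ = m c ln(T_tr/T_i) = 182 × 0.138 × ln(234.3/392) = -12.93 J/K.
Phase change: ΔS₂ = −mL/T_tr = −182 × 11.2 / 234.3 = -8.7 J/K.
ΔS_total = (-12.93) + (-8.7) = -21.6 J/K.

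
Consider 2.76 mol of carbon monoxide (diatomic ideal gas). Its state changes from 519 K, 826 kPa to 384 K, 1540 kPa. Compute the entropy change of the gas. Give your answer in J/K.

ΔS = nC_p ln(T₂/T₁) − nR ln(P₂/P₁), with C_p = 7R/2 = 29.1 J mol⁻¹ K⁻¹ for a diatomic ideal gas.
ΔS = 2.76 × [29.1 × ln(384/519) − 8.314 × ln(1540/826)] = -38.5 J/K.

ΔS = -38.5 J/K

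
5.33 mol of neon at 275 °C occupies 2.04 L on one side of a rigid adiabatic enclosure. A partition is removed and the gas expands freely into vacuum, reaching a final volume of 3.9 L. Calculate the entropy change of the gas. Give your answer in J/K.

No heat is exchanged and no work is done, so the ideal-gas temperature stays constant.
Entropy is a state function; using a reversible isothermal path, ΔS_gas = nR ln(V₂/V₁) = 5.33 × 8.314 × ln(3.9/2.04) = 28.7 J/K.

ΔS_gas = 28.7 J/K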